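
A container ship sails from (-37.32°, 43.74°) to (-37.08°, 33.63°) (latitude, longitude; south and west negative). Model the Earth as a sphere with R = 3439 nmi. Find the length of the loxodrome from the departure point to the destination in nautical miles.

Δψ = ln[tan(π/4+φ₂/2)/tan(π/4+φ₁/2)] = +0.0053;  Δφ = +0.0042 rad,  Δλ = -0.1765 rad
q = Δφ/Δψ = 0.7965
d = R·√(Δφ² + q²Δλ²) = 3439·0.14061 = 484 nmi

484 nmi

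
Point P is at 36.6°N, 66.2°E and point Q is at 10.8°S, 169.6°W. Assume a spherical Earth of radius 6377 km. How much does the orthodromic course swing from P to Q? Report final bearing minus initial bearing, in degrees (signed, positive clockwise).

+49.5°

Initial bearing θ₁ = atan2(sin Δλ cos φ₂, cos φ₁ sin φ₂ − sin φ₁ cos φ₂ cos Δλ) = 77.59°
Final bearing θ₂ = (initial bearing from the destination back to the start) + 180° = 127.04°
Δθ = θ₂ − θ₁ = +49.5°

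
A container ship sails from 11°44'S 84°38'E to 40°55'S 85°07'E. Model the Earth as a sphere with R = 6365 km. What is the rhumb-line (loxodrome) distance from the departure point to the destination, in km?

Rhumb course C = atan2(Δλ, Δψ) with Δψ = ln[tan(π/4+φ₂/2)/tan(π/4+φ₁/2)] = -0.5777, Δλ = +0.0084 → C = 179.16°
d = R·|Δφ| / |cos C| = 6365·0.50935 / 0.99989 = 3242 km

3242 km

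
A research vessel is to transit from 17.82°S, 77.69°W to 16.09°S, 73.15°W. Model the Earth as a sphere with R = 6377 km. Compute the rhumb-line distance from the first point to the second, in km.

Δψ = ln[tan(π/4+φ₂/2)/tan(π/4+φ₁/2)] = +0.0316;  Δφ = +0.0302 rad,  Δλ = +0.0792 rad
q = Δφ/Δψ = 0.9565
d = R·√(Δφ² + q²Δλ²) = 6377·0.08158 = 520 km

520 km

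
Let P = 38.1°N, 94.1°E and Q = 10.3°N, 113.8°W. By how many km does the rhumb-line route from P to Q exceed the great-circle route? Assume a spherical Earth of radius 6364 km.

Great circle: cos σ = sin φ₁ sin φ₂ + cos φ₁ cos φ₂ cos Δλ,  σ = 2.1821 rad → d_gc = 13886.9 km
Rhumb line: Δψ = -0.5395, q = Δφ/Δψ = 0.8994, d_rh = R√(Δφ²+q²Δλ²) = 15505.6 km
Excess = 15505.6 − 13886.9 = 1618.7 ≈ 1619 km

1619 km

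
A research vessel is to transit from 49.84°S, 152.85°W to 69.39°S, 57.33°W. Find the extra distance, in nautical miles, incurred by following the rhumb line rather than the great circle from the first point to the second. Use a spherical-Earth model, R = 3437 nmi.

270 nmi

Great circle: cos σ = sin φ₁ sin φ₂ + cos φ₁ cos φ₂ cos Δλ,  σ = 0.8045 rad → d_gc = 2765.0 nmi
Rhumb line: Δψ = -0.6984, q = Δφ/Δψ = 0.4886, d_rh = R√(Δφ²+q²Δλ²) = 3035.2 nmi
Excess = 3035.2 − 2765.0 = 270.2 ≈ 270 nmi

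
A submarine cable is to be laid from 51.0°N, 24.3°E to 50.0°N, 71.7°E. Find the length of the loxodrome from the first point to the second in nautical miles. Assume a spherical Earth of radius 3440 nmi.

Δψ = ln[tan(π/4+φ₂/2)/tan(π/4+φ₁/2)] = -0.0274;  Δφ = -0.0175 rad,  Δλ = +0.8273 rad
q = Δφ/Δψ = 0.6360
d = R·√(Δφ² + q²Δλ²) = 3440·0.52648 = 1811 nmi

1811 nmi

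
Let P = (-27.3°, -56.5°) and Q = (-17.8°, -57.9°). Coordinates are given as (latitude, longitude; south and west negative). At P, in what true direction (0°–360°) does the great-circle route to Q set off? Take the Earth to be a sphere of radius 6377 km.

352.0°

N = sin Δλ·cos φ₂ = -0.0233;  D = cos φ₁ sin φ₂ − sin φ₁ cos φ₂ cos Δλ = +0.1649
initial course = atan2(N, D) = 351.97°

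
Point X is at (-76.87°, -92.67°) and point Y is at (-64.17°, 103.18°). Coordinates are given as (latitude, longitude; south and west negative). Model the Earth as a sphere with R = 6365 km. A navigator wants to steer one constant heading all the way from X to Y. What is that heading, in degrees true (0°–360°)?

283.5°

Δψ = ln[tan(π/4+φ₂/2)/tan(π/4+φ₁/2)] = +0.6894
Δλ = -2.8650 rad (taken the short way round)
course = atan2(Δλ, Δψ) = 283.53°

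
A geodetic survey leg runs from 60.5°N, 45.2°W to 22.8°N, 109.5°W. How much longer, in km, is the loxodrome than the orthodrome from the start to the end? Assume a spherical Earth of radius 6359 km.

Great circle: cos σ = sin φ₁ sin φ₂ + cos φ₁ cos φ₂ cos Δλ,  σ = 1.0073 rad → d_gc = 6405.5 km
Rhumb line: Δψ = -0.9257, q = Δφ/Δψ = 0.7108, d_rh = R√(Δφ²+q²Δλ²) = 6575.7 km
Excess = 6575.7 − 6405.5 = 170.2 ≈ 170 km

170 km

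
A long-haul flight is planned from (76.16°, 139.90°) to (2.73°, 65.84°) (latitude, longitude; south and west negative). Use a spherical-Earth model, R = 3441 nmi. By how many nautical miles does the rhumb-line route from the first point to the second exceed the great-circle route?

Great circle: cos σ = sin φ₁ sin φ₂ + cos φ₁ cos φ₂ cos Δλ,  σ = 1.4587 rad → d_gc = 5019.4 nmi
Rhumb line: Δψ = -2.0613, q = Δφ/Δψ = 0.6218, d_rh = R√(Δφ²+q²Δλ²) = 5205.3 nmi
Excess = 5205.3 − 5019.4 = 185.9 ≈ 186 nmi

186 nmi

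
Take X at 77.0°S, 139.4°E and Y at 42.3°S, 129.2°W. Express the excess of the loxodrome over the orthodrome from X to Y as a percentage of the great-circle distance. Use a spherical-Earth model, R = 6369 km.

8.6%

Great circle: σ = 0.8610 rad → d_gc = Rσ = 5483.6 km
Rhumb: Δφ = +0.6056, Δλ = +1.5952, Δψ = +1.3559, q = Δφ/Δψ = 0.4467 → d_rh = R√(Δφ²+q²Δλ²) = 5955.9 km
Excess = (5955.9 − 5483.6) / 5483.6 = 472.3 / 5483.6 = 8.61% ≈ 8.6%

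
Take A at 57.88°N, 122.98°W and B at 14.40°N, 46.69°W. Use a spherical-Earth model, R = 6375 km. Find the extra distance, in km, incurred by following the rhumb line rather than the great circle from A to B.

250 km

Great circle: cos σ = sin φ₁ sin φ₂ + cos φ₁ cos φ₂ cos Δλ,  σ = 1.2317 rad → d_gc = 7851.8 km
Rhumb line: Δψ = -0.9912, q = Δφ/Δψ = 0.7656, d_rh = R√(Δφ²+q²Δλ²) = 8101.7 km
Excess = 8101.7 − 7851.8 = 249.9 ≈ 250 km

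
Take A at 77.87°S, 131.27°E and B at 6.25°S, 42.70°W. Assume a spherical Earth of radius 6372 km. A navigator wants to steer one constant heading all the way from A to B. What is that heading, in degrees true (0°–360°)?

Δψ = ln[tan(π/4+φ₂/2)/tan(π/4+φ₁/2)] = +2.1326
Δλ = -3.0363 rad (taken the short way round)
course = atan2(Δλ, Δψ) = 305.08°

305.1°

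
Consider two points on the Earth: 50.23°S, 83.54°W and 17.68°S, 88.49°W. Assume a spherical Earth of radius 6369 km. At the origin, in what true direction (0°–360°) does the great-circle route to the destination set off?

351.3°

N = sin Δλ·cos φ₂ = -0.0822;  D = cos φ₁ sin φ₂ − sin φ₁ cos φ₂ cos Δλ = +0.5353
initial course = atan2(N, D) = 351.27°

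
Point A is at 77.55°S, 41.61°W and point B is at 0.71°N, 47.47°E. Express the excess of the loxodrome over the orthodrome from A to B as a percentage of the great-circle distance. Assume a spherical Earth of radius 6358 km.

5.5%

Great circle: σ = 1.5794 rad → d_gc = Rσ = 10042.0 km
Rhumb: Δφ = +1.3659, Δλ = +1.5547, Δψ = +2.2281, q = Δφ/Δψ = 0.6130 → d_rh = R√(Δφ²+q²Δλ²) = 10589.6 km
Excess = (10589.6 − 10042.0) / 10042.0 = 547.6 / 10042.0 = 5.453% ≈ 5.5%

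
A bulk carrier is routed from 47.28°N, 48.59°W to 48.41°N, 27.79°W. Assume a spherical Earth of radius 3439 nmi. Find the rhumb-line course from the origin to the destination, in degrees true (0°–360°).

Meridional parts: M(φ₁)=+0.9388, M(φ₂)=+0.9682 → ΔM = +0.0294;  Δλ = +0.3630 rad
tan C = Δλ / ΔM = +12.3530 → C = 85.37°

85.4°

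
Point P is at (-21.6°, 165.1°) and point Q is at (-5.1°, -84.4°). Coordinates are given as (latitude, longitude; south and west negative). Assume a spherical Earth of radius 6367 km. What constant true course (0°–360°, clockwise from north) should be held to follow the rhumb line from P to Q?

Meridional parts: M(φ₁)=-0.3863, M(φ₂)=-0.0891 → ΔM = +0.2971;  Δλ = +1.9286 rad
tan C = Δλ / ΔM = +6.4909 → C = 81.24°

81.2°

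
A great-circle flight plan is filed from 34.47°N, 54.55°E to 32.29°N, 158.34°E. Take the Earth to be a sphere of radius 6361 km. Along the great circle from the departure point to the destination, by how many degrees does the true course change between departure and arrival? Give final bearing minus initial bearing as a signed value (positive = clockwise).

+70.1°

Initial bearing θ₁ = atan2(sin Δλ cos φ₂, cos φ₁ sin φ₂ − sin φ₁ cos φ₂ cos Δλ) = 55.97°
Final bearing θ₂ = (initial bearing from the destination back to the start) + 180° = 126.08°
Δθ = θ₂ − θ₁ = +70.1°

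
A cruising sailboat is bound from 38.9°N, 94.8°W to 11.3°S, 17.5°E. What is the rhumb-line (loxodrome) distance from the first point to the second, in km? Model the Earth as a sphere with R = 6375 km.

Rhumb course C = atan2(Δλ, Δψ) with Δψ = ln[tan(π/4+φ₂/2)/tan(π/4+φ₁/2)] = -0.9366, Δλ = +1.9600 → C = 115.54°
d = R·|Δφ| / |cos C| = 6375·0.87616 / 0.43114 = 12955 km

12955 km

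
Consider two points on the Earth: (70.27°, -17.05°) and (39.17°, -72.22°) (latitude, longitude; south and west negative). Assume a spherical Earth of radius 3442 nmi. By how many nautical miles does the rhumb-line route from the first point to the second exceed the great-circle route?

Great circle: cos σ = sin φ₁ sin φ₂ + cos φ₁ cos φ₂ cos Δλ,  σ = 0.7317 rad → d_gc = 2518.6 nmi
Rhumb line: Δψ = -1.0052, q = Δφ/Δψ = 0.5400, d_rh = R√(Δφ²+q²Δλ²) = 2587.2 nmi
Excess = 2587.2 − 2518.6 = 68.6 ≈ 69 nmi

69 nmi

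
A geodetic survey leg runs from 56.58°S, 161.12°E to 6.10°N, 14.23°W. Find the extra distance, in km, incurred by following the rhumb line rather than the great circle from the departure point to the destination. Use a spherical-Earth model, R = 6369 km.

3324 km

Great circle: cos σ = sin φ₁ sin φ₂ + cos φ₁ cos φ₂ cos Δλ,  σ = 2.2582 rad → d_gc = 14382.6 km
Rhumb line: Δψ = +1.3100, q = Δφ/Δψ = 0.8351, d_rh = R√(Δφ²+q²Δλ²) = 17706.6 km
Excess = 17706.6 − 14382.6 = 3324.0 ≈ 3324 km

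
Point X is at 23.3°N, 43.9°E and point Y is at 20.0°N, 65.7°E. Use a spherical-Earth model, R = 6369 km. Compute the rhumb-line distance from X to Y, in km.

Δψ = ln[tan(π/4+φ₂/2)/tan(π/4+φ₁/2)] = -0.0620;  Δφ = -0.0576 rad,  Δλ = +0.3805 rad
q = Δφ/Δψ = 0.9293
d = R·√(Δφ² + q²Δλ²) = 6369·0.35824 = 2282 km

2282 km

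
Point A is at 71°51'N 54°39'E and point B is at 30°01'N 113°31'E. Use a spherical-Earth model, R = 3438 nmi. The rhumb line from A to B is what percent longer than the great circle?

2.9%

Great circle: σ = 0.9086 rad → d_gc = Rσ = 3123.9 nmi
Rhumb: Δφ = -0.7301, Δλ = +1.0274, Δψ = -1.2846, q = Δφ/Δψ = 0.5683 → d_rh = R√(Δφ²+q²Δλ²) = 3214.2 nmi
Excess = (3214.2 − 3123.9) / 3123.9 = 90.3 / 3123.9 = 2.89% ≈ 2.9%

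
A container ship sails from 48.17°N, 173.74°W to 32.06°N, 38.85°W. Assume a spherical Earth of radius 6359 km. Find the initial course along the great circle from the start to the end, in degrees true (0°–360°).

N = sin Δλ·cos φ₂ = +0.6004;  D = cos φ₁ sin φ₂ − sin φ₁ cos φ₂ cos Δλ = +0.7997
initial course = atan2(N, D) = 36.90°

36.9°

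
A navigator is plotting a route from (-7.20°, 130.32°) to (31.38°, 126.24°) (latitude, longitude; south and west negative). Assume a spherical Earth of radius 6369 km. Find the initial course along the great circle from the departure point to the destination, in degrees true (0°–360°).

θ = atan2( sin Δλ·cos φ₂ ,  cos φ₁ sin φ₂ − sin φ₁ cos φ₂ cos Δλ )
  = atan2(-0.0607, +0.6233) = 354.43°

354.4°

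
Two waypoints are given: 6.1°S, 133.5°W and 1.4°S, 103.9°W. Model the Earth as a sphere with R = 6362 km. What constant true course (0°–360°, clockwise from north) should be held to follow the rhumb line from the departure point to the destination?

Δψ = ln[tan(π/4+φ₂/2)/tan(π/4+φ₁/2)] = +0.0822
Δλ = +0.5166 rad (taken the short way round)
course = atan2(Δλ, Δψ) = 80.96°

81.0°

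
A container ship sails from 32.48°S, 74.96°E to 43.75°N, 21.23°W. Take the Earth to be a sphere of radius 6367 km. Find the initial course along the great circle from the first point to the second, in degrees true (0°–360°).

307.0°

N = sin Δλ·cos φ₂ = -0.7182;  D = cos φ₁ sin φ₂ − sin φ₁ cos φ₂ cos Δλ = +0.5415
initial course = atan2(N, D) = 307.02°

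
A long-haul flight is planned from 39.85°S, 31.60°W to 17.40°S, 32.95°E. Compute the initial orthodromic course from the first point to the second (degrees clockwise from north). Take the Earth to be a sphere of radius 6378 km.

θ = atan2( sin Δλ·cos φ₂ ,  cos φ₁ sin φ₂ − sin φ₁ cos φ₂ cos Δλ )
  = atan2(+0.8616, +0.0332) = 87.79°

87.8°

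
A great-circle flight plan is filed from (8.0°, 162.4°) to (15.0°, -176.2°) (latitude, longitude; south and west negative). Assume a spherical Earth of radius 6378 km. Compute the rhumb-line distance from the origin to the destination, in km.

2459 km

Δψ = ln[tan(π/4+φ₂/2)/tan(π/4+φ₁/2)] = +0.1248;  Δφ = +0.1222 rad,  Δλ = +0.3735 rad
q = Δφ/Δψ = 0.9793
d = R·√(Δφ² + q²Δλ²) = 6378·0.38562 = 2459 km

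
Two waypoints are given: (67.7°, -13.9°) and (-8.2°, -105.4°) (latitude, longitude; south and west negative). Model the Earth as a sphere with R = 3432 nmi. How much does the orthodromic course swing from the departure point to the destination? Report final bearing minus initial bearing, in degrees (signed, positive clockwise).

-65.7°

At departure: θ₁ = atan2(sin Δλ cos φ₂, cos φ₁ sin φ₂ − sin φ₁ cos φ₂ cos Δλ) = 268.25°
At arrival: θ₂ = atan2(sin Δλ cos φ₁, −cos φ₂ sin φ₁ + sin φ₂ cos φ₁ cos Δλ) = 202.53°
Δθ = θ₂ − θ₁ = -65.7°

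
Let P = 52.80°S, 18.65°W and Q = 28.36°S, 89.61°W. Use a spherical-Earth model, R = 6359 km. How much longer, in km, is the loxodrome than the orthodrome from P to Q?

193 km

Great circle: cos σ = sin φ₁ sin φ₂ + cos φ₁ cos φ₂ cos Δλ,  σ = 0.9861 rad → d_gc = 6270.77 km
Rhumb line: Δψ = +0.5725, q = Δφ/Δψ = 0.7450, d_rh = R√(Δφ²+q²Δλ²) = 6464.26 km
Excess = 6464.26 − 6270.77 = 193.49 ≈ 193 km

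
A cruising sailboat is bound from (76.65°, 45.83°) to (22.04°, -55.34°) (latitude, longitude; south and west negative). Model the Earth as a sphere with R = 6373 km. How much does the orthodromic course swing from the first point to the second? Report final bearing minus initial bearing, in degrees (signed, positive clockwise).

Initial bearing θ₁ = atan2(sin Δλ cos φ₂, cos φ₁ sin φ₂ − sin φ₁ cos φ₂ cos Δλ) = 286.04°
Final bearing θ₂ = (initial bearing from the destination back to the start) + 180° = 193.85°
Δθ = θ₂ − θ₁ = -92.2°

-92.2°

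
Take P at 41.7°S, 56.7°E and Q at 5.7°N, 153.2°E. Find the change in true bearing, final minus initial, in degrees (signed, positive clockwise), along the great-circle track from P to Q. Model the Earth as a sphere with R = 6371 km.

-41.4°

At departure: θ₁ = atan2(sin Δλ cos φ₂, cos φ₁ sin φ₂ − sin φ₁ cos φ₂ cos Δλ) = 90.05°
At arrival: θ₂ = atan2(sin Δλ cos φ₁, −cos φ₂ sin φ₁ + sin φ₂ cos φ₁ cos Δλ) = 48.62°
Δθ = θ₂ − θ₁ = -41.4°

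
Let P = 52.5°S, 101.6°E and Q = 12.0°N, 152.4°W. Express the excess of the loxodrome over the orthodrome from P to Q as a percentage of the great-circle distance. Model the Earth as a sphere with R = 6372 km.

Great circle: σ = 1.9061 rad → d_gc = Rσ = 12145.8 km
Rhumb: Δφ = +1.1257, Δλ = +1.8500, Δψ = +1.2914, q = Δφ/Δψ = 0.8717 → d_rh = R√(Δφ²+q²Δλ²) = 12532.2 km
Excess = (12532.2 − 12145.8) / 12145.8 = 386.4 / 12145.8 = 3.18% ≈ 3.2%

3.2%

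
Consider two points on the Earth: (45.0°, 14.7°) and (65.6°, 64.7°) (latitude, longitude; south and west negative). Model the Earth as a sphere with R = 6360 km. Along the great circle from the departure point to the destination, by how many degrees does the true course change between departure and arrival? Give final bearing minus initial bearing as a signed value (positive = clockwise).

At departure: θ₁ = atan2(sin Δλ cos φ₂, cos φ₁ sin φ₂ − sin φ₁ cos φ₂ cos Δλ) = 34.75°
At arrival: θ₂ = atan2(sin Δλ cos φ₁, −cos φ₂ sin φ₁ + sin φ₂ cos φ₁ cos Δλ) = 77.33°
Δθ = θ₂ − θ₁ = +42.6°

+42.6°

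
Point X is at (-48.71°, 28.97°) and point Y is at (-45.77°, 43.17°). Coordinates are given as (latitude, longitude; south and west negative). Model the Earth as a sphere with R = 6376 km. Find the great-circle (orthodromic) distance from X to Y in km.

1120 km

Haversine: a = sin²(Δφ/2)+cos φ₁ cos φ₂ sin²(Δλ/2) = 0.00769;  σ = 2·atan2(√a,√(1−a))
σ = 10.062° → d = Rσ = 6376·0.17561 = 1120 km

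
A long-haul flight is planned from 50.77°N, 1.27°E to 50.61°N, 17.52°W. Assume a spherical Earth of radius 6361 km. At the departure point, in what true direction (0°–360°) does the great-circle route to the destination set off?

θ = atan2( sin Δλ·cos φ₂ ,  cos φ₁ sin φ₂ − sin φ₁ cos φ₂ cos Δλ )
  = atan2(-0.2044, +0.0234) = 276.53°

276.5°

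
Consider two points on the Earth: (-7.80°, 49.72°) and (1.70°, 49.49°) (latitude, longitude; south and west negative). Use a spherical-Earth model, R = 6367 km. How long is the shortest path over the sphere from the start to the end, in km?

Haversine: a = sin²(Δφ/2)+cos φ₁ cos φ₂ sin²(Δλ/2) = 0.00686;  σ = 2·atan2(√a,√(1−a))
σ = 9.503° → d = Rσ = 6367·0.16585 = 1056 km

1056 km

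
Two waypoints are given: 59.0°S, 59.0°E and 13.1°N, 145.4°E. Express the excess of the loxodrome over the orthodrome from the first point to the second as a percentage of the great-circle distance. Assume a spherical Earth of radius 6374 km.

Great circle: σ = 1.7343 rad → d_gc = Rσ = 11054.5 km
Rhumb: Δφ = +1.2584, Δλ = +1.5080, Δψ = +1.5132, q = Δφ/Δψ = 0.8316 → d_rh = R√(Δφ²+q²Δλ²) = 11323.6 km
Excess = (11323.6 − 11054.5) / 11054.5 = 269.1 / 11054.5 = 2.43% ≈ 2.4%

2.4%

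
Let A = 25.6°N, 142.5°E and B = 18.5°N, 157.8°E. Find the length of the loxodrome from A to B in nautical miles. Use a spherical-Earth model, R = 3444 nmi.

953 nmi

Rhumb course C = atan2(Δλ, Δψ) with Δψ = ln[tan(π/4+φ₂/2)/tan(π/4+φ₁/2)] = -0.1338, Δλ = +0.2670 → C = 116.62°
d = R·|Δφ| / |cos C| = 3444·0.12392 / 0.44800 = 953 nmi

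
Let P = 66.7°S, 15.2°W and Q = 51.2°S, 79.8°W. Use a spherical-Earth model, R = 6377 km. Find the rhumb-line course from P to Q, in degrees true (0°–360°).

Meridional parts: M(φ₁)=-1.5790, M(φ₂)=-1.0437 → ΔM = +0.5353;  Δλ = -1.1275 rad
tan C = Δλ / ΔM = -2.1062 → C = 295.40°

295.4°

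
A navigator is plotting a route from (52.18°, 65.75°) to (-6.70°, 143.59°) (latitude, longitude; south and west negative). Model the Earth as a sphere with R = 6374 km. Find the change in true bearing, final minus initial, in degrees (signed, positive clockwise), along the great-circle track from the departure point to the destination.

+39.4°

Initial bearing θ₁ = atan2(sin Δλ cos φ₂, cos φ₁ sin φ₂ − sin φ₁ cos φ₂ cos Δλ) = 103.71°
Final bearing θ₂ = (initial bearing from the destination back to the start) + 180° = 143.14°
Δθ = θ₂ − θ₁ = +39.4°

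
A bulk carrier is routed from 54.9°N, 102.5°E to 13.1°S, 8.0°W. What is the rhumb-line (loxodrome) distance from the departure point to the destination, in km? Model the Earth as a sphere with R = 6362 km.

Rhumb course C = atan2(Δλ, Δψ) with Δψ = ln[tan(π/4+φ₂/2)/tan(π/4+φ₁/2)] = -1.3819, Δλ = -1.9286 → C = 234.38°
d = R·|Δφ| / |cos C| = 6362·1.18682 / 0.58243 = 12964 km

12964 km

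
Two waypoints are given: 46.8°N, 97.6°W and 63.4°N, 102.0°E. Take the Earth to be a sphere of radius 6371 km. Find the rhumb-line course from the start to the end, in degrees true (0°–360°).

280.4°

Meridional parts: M(φ₁)=+0.9265, M(φ₂)=+1.4423 → ΔM = +0.5157;  Δλ = -2.7995 rad
tan C = Δλ / ΔM = -5.4280 → C = 280.44°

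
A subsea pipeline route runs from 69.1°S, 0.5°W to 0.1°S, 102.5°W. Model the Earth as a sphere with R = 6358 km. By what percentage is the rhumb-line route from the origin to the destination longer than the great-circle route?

6.5%

Great circle: σ = 1.6434 rad → d_gc = Rσ = 10448.7 km
Rhumb: Δφ = +1.2043, Δλ = -1.7802, Δψ = +1.6887, q = Δφ/Δψ = 0.7131 → d_rh = R√(Δφ²+q²Δλ²) = 11125.7 km
Excess = (11125.7 − 10448.7) / 10448.7 = 677.0 / 10448.7 = 6.48% ≈ 6.5%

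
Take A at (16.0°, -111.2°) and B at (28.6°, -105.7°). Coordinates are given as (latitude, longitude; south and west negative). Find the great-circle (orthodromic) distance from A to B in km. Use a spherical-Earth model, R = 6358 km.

cos σ = sin φ₁ sin φ₂ + cos φ₁ cos φ₂ cos Δλ
      = sin(16.00°)sin(28.60°) + cos(16.00°)cos(28.60°)cos(5.50°) = 0.9720
σ = 13.583° → d = Rσ = 6358·0.23707 = 1507 km

1507 km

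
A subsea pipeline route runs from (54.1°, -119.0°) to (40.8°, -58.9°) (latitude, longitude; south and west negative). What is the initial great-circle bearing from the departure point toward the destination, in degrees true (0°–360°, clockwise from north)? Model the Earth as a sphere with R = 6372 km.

θ = atan2( sin Δλ·cos φ₂ ,  cos φ₁ sin φ₂ − sin φ₁ cos φ₂ cos Δλ )
  = atan2(+0.6562, +0.0775) = 83.27°

83.3°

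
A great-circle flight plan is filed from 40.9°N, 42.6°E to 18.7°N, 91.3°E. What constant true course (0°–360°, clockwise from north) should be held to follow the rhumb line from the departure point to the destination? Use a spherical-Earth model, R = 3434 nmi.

Meridional parts: M(φ₁)=+0.7836, M(φ₂)=+0.3323 → ΔM = -0.4512;  Δλ = +0.8500 rad
tan C = Δλ / ΔM = -1.8837 → C = 117.96°

118.0°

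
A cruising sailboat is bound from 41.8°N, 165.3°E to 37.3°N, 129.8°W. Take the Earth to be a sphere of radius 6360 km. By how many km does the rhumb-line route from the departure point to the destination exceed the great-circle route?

Great circle: cos σ = sin φ₁ sin φ₂ + cos φ₁ cos φ₂ cos Δλ,  σ = 0.8560 rad → d_gc = 5444.2 km
Rhumb line: Δψ = -0.1019, q = Δφ/Δψ = 0.7706, d_rh = R√(Δφ²+q²Δλ²) = 5573.9 km
Excess = 5573.9 − 5444.2 = 129.7 ≈ 130 km

130 km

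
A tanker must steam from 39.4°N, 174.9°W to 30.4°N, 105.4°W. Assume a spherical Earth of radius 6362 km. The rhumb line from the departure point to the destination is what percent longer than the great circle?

Great circle: σ = 0.9829 rad → d_gc = Rσ = 6253.3 km
Rhumb: Δφ = -0.1571, Δλ = +1.2130, Δψ = -0.1919, q = Δφ/Δψ = 0.8185 → d_rh = R√(Δφ²+q²Δλ²) = 6394.9 km
Excess = (6394.9 − 6253.3) / 6253.3 = 141.6 / 6253.3 = 2.26% ≈ 2.3%

2.3%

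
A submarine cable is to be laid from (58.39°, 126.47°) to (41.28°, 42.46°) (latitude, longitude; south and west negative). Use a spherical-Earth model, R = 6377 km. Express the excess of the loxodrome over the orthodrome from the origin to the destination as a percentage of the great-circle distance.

6.0%

Great circle: σ = 0.9236 rad → d_gc = Rσ = 5889.7 km
Rhumb: Δφ = -0.2986, Δλ = -1.4663, Δψ = -0.4697, q = Δφ/Δψ = 0.6357 → d_rh = R√(Δφ²+q²Δλ²) = 6242.0 km
Excess = (6242.0 − 5889.7) / 5889.7 = 352.3 / 5889.7 = 5.98% ≈ 6.0%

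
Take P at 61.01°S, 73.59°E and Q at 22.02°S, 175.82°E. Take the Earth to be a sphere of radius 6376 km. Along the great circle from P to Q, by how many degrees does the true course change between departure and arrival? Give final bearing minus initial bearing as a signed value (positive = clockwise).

At departure: θ₁ = atan2(sin Δλ cos φ₂, cos φ₁ sin φ₂ − sin φ₁ cos φ₂ cos Δλ) = 111.31°
At arrival: θ₂ = atan2(sin Δλ cos φ₁, −cos φ₂ sin φ₁ + sin φ₂ cos φ₁ cos Δλ) = 29.15°
Δθ = θ₂ − θ₁ = -82.2°

-82.2°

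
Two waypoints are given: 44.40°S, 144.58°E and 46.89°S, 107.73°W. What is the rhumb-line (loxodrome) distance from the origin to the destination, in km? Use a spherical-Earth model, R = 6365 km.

Δψ = ln[tan(π/4+φ₂/2)/tan(π/4+φ₁/2)] = -0.0622;  Δφ = -0.0435 rad,  Δλ = +1.8795 rad
q = Δφ/Δψ = 0.6989
d = R·√(Δφ² + q²Δλ²) = 6365·1.31439 = 8366 km

8366 km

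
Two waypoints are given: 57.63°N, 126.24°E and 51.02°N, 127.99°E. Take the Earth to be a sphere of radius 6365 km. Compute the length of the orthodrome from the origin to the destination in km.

743 km

cos σ = sin φ₁ sin φ₂ + cos φ₁ cos φ₂ cos Δλ
      = sin(57.63°)sin(51.02°) + cos(57.63°)cos(51.02°)cos(1.75°) = 0.9932
σ = 6.688° → d = Rσ = 6365·0.11672 = 743 km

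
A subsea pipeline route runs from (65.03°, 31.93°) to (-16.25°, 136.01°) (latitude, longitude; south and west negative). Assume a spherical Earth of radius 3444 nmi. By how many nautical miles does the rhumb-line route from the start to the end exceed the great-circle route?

Great circle: cos σ = sin φ₁ sin φ₂ + cos φ₁ cos φ₂ cos Δλ,  σ = 1.9308 rad → d_gc = 6649.6 nmi
Rhumb line: Δψ = -1.7952, q = Δφ/Δψ = 0.7902, d_rh = R√(Δφ²+q²Δλ²) = 6950.6 nmi
Excess = 6950.6 − 6649.6 = 301.0 ≈ 301 nmi

301 nmi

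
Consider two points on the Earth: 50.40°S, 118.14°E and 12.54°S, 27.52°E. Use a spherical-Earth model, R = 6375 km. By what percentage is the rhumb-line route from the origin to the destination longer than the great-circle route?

Great circle: σ = 1.4095 rad → d_gc = Rσ = 8985.8 km
Rhumb: Δφ = +0.6608, Δλ = -1.5816, Δψ = +0.8010, q = Δφ/Δψ = 0.8250 → d_rh = R√(Δφ²+q²Δλ²) = 9324.0 km
Excess = (9324.0 − 8985.8) / 8985.8 = 338.2 / 8985.8 = 3.76% ≈ 3.8%

3.8%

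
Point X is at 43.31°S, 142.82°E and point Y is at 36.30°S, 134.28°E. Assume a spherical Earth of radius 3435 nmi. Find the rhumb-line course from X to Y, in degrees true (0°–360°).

316.9°

Δψ = ln[tan(π/4+φ₂/2)/tan(π/4+φ₁/2)] = +0.1595
Δλ = -0.1491 rad (taken the short way round)
course = atan2(Δλ, Δψ) = 316.94°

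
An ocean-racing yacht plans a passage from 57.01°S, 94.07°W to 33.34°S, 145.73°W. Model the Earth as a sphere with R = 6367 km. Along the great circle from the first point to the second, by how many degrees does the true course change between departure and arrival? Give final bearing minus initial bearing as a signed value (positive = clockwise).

Initial bearing θ₁ = atan2(sin Δλ cos φ₂, cos φ₁ sin φ₂ − sin φ₁ cos φ₂ cos Δλ) = 281.68°
Final bearing θ₂ = (initial bearing from the destination back to the start) + 180° = 320.34°
Δθ = θ₂ − θ₁ = +38.7°

+38.7°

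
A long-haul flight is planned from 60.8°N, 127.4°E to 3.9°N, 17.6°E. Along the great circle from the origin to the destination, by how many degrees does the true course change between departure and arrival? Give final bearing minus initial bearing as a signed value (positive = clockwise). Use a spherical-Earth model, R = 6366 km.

At departure: θ₁ = atan2(sin Δλ cos φ₂, cos φ₁ sin φ₂ − sin φ₁ cos φ₂ cos Δλ) = 289.27°
At arrival: θ₂ = atan2(sin Δλ cos φ₁, −cos φ₂ sin φ₁ + sin φ₂ cos φ₁ cos Δλ) = 207.49°
Δθ = θ₂ − θ₁ = -81.8°

-81.8°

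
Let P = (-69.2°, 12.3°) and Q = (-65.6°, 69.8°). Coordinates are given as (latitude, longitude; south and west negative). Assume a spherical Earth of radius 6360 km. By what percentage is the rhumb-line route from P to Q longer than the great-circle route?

3.7%

Great circle: σ = 0.3760 rad → d_gc = Rσ = 2391.2 km
Rhumb: Δφ = +0.0628, Δλ = +1.0036, Δψ = +0.1638, q = Δφ/Δψ = 0.3835 → d_rh = R√(Δφ²+q²Δλ²) = 2480.2 km
Excess = (2480.2 − 2391.2) / 2391.2 = 89.0 / 2391.2 = 3.72% ≈ 3.7%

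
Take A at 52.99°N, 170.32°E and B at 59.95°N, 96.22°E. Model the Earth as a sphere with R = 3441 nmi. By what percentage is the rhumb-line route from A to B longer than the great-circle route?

Great circle: σ = 0.6860 rad → d_gc = Rσ = 2360.6 nmi
Rhumb: Δφ = +0.1215, Δλ = -1.2933, Δψ = +0.2207, q = Δφ/Δψ = 0.5505 → d_rh = R√(Δφ²+q²Δλ²) = 2485.2 nmi
Excess = (2485.2 − 2360.6) / 2360.6 = 124.6 / 2360.6 = 5.28% ≈ 5.3%

5.3%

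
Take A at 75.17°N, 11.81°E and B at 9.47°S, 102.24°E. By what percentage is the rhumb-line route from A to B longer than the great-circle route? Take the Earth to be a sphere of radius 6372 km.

Great circle: σ = 1.7324 rad → d_gc = Rσ = 11039.1 km
Rhumb: Δφ = -1.4772, Δλ = +1.5783, Δψ = -2.2052, q = Δφ/Δψ = 0.6699 → d_rh = R√(Δφ²+q²Δλ²) = 11575.6 km
Excess = (11575.6 − 11039.1) / 11039.1 = 536.5 / 11039.1 = 4.86% ≈ 4.9%

4.9%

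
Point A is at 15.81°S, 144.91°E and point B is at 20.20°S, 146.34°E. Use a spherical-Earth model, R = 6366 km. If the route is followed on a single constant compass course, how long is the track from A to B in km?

Rhumb course C = atan2(Δλ, Δψ) with Δψ = ln[tan(π/4+φ₂/2)/tan(π/4+φ₁/2)] = -0.0806, Δλ = +0.0250 → C = 162.79°
d = R·|Δφ| / |cos C| = 6366·0.07662 / 0.95524 = 511 km

511 km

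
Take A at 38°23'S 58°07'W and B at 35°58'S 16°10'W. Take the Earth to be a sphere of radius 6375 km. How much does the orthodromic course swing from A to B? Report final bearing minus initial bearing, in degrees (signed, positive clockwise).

-26.1°

At departure: θ₁ = atan2(sin Δλ cos φ₂, cos φ₁ sin φ₂ − sin φ₁ cos φ₂ cos Δλ) = 99.10°
At arrival: θ₂ = atan2(sin Δλ cos φ₁, −cos φ₂ sin φ₁ + sin φ₂ cos φ₁ cos Δλ) = 73.01°
Δθ = θ₂ − θ₁ = -26.1°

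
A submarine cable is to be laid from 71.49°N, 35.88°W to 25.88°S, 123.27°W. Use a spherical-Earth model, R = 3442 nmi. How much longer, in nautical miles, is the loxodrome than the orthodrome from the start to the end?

209 nmi

Great circle: cos σ = sin φ₁ sin φ₂ + cos φ₁ cos φ₂ cos Δλ,  σ = 1.9833 rad → d_gc = 6826.5 nmi
Rhumb line: Δψ = -2.2822, q = Δφ/Δψ = 0.7446, d_rh = R√(Δφ²+q²Δλ²) = 7035.5 nmi
Excess = 7035.5 − 6826.5 = 209.0 ≈ 209 nmi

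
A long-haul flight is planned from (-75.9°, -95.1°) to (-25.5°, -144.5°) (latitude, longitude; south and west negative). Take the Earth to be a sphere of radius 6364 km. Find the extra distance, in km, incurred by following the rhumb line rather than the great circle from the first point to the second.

124 km

Great circle: cos σ = sin φ₁ sin φ₂ + cos φ₁ cos φ₂ cos Δλ,  σ = 0.9756 rad → d_gc = 6209.0 km
Rhumb line: Δψ = +1.6296, q = Δφ/Δψ = 0.5398, d_rh = R√(Δφ²+q²Δλ²) = 6333.3 km
Excess = 6333.3 − 6209.0 = 124.3 ≈ 124 km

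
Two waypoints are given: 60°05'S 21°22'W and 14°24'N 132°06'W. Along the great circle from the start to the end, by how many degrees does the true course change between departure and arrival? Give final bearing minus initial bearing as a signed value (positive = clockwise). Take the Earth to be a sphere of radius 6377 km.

Initial bearing θ₁ = atan2(sin Δλ cos φ₂, cos φ₁ sin φ₂ − sin φ₁ cos φ₂ cos Δλ) = 259.18°
Final bearing θ₂ = (initial bearing from the destination back to the start) + 180° = 329.62°
Δθ = θ₂ − θ₁ = +70.4°

+70.4°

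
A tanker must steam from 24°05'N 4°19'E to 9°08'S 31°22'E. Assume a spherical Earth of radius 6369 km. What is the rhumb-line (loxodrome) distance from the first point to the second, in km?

Rhumb course C = atan2(Δλ, Δψ) with Δψ = ln[tan(π/4+φ₂/2)/tan(π/4+φ₁/2)] = -0.5934, Δλ = +0.4721 → C = 141.49°
d = R·|Δφ| / |cos C| = 6369·0.57974 / 0.78253 = 4718 km

4718 km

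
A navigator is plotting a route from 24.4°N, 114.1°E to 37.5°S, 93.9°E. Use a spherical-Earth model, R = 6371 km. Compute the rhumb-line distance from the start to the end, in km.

7201 km

Δψ = ln[tan(π/4+φ₂/2)/tan(π/4+φ₁/2)] = -1.1463;  Δφ = -1.0804 rad,  Δλ = -0.3526 rad
q = Δφ/Δψ = 0.9425
d = R·√(Δφ² + q²Δλ²) = 6371·1.13030 = 7201 km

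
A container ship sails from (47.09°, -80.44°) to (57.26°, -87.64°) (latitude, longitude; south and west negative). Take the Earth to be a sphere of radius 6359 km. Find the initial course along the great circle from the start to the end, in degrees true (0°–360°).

339.3°

θ = atan2( sin Δλ·cos φ₂ ,  cos φ₁ sin φ₂ − sin φ₁ cos φ₂ cos Δλ )
  = atan2(-0.0678, +0.1797) = 339.33°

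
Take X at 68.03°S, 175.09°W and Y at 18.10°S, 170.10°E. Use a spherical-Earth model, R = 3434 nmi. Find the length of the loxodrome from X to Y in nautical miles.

3050 nmi

Δψ = ln[tan(π/4+φ₂/2)/tan(π/4+φ₁/2)] = +1.3180;  Δφ = +0.8714 rad,  Δλ = -0.2585 rad
q = Δφ/Δψ = 0.6612
d = R·√(Δφ² + q²Δλ²) = 3434·0.88804 = 3050 nmi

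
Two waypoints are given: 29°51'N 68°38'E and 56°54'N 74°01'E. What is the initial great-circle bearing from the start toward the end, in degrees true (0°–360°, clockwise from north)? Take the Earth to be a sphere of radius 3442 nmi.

6.4°

N = sin Δλ·cos φ₂ = +0.0512;  D = cos φ₁ sin φ₂ − sin φ₁ cos φ₂ cos Δλ = +0.4560
initial course = atan2(N, D) = 6.41°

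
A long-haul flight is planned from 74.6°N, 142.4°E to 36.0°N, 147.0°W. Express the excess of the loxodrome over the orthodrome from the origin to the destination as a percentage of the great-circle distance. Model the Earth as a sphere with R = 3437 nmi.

Great circle: σ = 0.8788 rad → d_gc = Rσ = 3020.6 nmi
Rhumb: Δφ = -0.6737, Δλ = +1.2322, Δψ = -1.3267, q = Δφ/Δψ = 0.5078 → d_rh = R√(Δφ²+q²Δλ²) = 3160.2 nmi
Excess = (3160.2 − 3020.6) / 3020.6 = 139.6 / 3020.6 = 4.62% ≈ 4.6%

4.6%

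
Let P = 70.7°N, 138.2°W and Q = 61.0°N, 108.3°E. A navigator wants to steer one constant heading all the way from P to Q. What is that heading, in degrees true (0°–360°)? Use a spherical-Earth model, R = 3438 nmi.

258.0°

Meridional parts: M(φ₁)=+1.7718, M(φ₂)=+1.3524 → ΔM = -0.4193;  Δλ = -1.9809 rad
tan C = Δλ / ΔM = +4.7239 → C = 258.05°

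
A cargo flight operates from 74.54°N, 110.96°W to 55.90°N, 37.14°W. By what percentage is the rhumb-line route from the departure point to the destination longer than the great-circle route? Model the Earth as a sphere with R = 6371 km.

6.0%

Great circle: σ = 0.5740 rad → d_gc = Rσ = 3656.9 km
Rhumb: Δφ = -0.3253, Δλ = +1.2884, Δψ = -0.8151, q = Δφ/Δψ = 0.3991 → d_rh = R√(Δφ²+q²Δλ²) = 3876.8 km
Excess = (3876.8 − 3656.9) / 3656.9 = 219.9 / 3656.9 = 6.01% ≈ 6.0%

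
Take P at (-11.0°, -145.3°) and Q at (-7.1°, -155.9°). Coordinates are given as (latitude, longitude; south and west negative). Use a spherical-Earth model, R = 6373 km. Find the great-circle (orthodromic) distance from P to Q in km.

1242 km

Haversine: a = sin²(Δφ/2)+cos φ₁ cos φ₂ sin²(Δλ/2) = 0.00947;  σ = 2·atan2(√a,√(1−a))
σ = 11.169° → d = Rσ = 6373·0.19493 = 1242 km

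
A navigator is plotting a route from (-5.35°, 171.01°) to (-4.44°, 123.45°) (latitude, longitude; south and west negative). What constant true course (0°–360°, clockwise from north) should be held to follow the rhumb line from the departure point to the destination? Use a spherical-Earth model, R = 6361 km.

271.1°

Meridional parts: M(φ₁)=-0.0935, M(φ₂)=-0.0776 → ΔM = +0.0159;  Δλ = -0.8301 rad
tan C = Δλ / ΔM = -52.0726 → C = 271.10°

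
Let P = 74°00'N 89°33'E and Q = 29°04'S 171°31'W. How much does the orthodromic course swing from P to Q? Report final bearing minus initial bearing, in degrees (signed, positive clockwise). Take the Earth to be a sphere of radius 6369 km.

+71.4°

At departure: θ₁ = atan2(sin Δλ cos φ₂, cos φ₁ sin φ₂ − sin φ₁ cos φ₂ cos Δλ) = 90.23°
At arrival: θ₂ = atan2(sin Δλ cos φ₁, −cos φ₂ sin φ₁ + sin φ₂ cos φ₁ cos Δλ) = 161.62°
Δθ = θ₂ − θ₁ = +71.4°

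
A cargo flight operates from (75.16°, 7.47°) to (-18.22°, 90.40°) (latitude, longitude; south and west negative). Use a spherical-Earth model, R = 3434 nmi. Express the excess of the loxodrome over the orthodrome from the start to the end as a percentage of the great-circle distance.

Great circle: σ = 1.8466 rad → d_gc = Rσ = 6341.1 nmi
Rhumb: Δφ = -1.6298, Δλ = +1.4474, Δψ = -2.3619, q = Δφ/Δψ = 0.6900 → d_rh = R√(Δφ²+q²Δλ²) = 6564.0 nmi
Excess = (6564.0 − 6341.1) / 6341.1 = 222.9 / 6341.1 = 3.52% ≈ 3.5%

3.5%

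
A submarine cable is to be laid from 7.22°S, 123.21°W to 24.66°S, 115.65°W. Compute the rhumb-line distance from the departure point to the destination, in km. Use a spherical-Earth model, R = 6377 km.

Rhumb course C = atan2(Δλ, Δψ) with Δψ = ln[tan(π/4+φ₂/2)/tan(π/4+φ₁/2)] = -0.3180, Δλ = +0.1319 → C = 157.46°
d = R·|Δφ| / |cos C| = 6377·0.30439 / 0.92364 = 2102 km

2102 km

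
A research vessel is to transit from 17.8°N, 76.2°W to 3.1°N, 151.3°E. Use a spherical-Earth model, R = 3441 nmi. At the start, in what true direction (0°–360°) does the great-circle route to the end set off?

N = sin Δλ·cos φ₂ = -0.7362;  D = cos φ₁ sin φ₂ − sin φ₁ cos φ₂ cos Δλ = +0.2577
initial course = atan2(N, D) = 289.29°

289.3°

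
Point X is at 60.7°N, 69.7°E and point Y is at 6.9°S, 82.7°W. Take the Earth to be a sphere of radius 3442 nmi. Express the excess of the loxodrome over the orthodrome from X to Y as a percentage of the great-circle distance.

14.7%

Great circle: σ = 2.1357 rad → d_gc = Rσ = 7351.0 nmi
Rhumb: Δφ = -1.1798, Δλ = -2.6599, Δψ = -1.4624, q = Δφ/Δψ = 0.8068 → d_rh = R√(Δφ²+q²Δλ²) = 8429.2 nmi
Excess = (8429.2 − 7351.0) / 7351.0 = 1078.2 / 7351.0 = 14.67% ≈ 14.7%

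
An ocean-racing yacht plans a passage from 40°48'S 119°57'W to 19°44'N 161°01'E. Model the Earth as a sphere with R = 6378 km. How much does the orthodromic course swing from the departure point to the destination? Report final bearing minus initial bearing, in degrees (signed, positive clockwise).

At departure: θ₁ = atan2(sin Δλ cos φ₂, cos φ₁ sin φ₂ − sin φ₁ cos φ₂ cos Δλ) = 291.96°
At arrival: θ₂ = atan2(sin Δλ cos φ₁, −cos φ₂ sin φ₁ + sin φ₂ cos φ₁ cos Δλ) = 311.77°
Δθ = θ₂ − θ₁ = +19.8°

+19.8°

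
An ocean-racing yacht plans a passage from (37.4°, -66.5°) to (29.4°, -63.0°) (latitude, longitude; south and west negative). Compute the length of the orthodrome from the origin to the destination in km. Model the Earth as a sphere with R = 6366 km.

cos σ = sin φ₁ sin φ₂ + cos φ₁ cos φ₂ cos Δλ
      = sin(37.40°)sin(29.40°) + cos(37.40°)cos(29.40°)cos(3.50°) = 0.9890
σ = 8.515° → d = Rσ = 6366·0.14861 = 946 km

946 km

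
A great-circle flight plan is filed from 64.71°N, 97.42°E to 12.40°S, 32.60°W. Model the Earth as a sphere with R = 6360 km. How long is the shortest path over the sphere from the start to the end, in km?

Haversine: a = sin²(Δφ/2)+cos φ₁ cos φ₂ sin²(Δλ/2) = 0.73123;  σ = 2·atan2(√a,√(1−a))
σ = 117.546° → d = Rσ = 6360·2.05156 = 13048 km

13048 km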